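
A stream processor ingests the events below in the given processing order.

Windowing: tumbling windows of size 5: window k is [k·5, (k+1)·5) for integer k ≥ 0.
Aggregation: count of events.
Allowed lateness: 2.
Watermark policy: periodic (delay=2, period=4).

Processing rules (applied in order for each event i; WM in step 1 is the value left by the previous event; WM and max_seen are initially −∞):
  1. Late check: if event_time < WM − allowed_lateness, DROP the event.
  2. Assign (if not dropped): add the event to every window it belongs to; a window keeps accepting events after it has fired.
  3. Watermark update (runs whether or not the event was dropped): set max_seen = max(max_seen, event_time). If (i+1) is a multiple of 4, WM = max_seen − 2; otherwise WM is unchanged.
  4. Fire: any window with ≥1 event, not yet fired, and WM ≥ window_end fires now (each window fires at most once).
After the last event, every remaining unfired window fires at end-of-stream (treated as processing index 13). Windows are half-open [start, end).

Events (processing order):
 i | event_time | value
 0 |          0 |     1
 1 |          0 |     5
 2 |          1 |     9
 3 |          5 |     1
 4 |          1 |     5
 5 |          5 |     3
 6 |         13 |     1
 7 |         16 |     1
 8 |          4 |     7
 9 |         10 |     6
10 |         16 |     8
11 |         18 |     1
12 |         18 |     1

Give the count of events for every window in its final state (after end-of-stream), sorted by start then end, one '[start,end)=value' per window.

[0,5)=4 [5,10)=2 [10,15)=1 [15,20)=4

i=0 t=0 v=1: → [0,5); WM=−∞
i=1 t=0 v=5: → [0,5); WM=−∞
i=2 t=1 v=9: → [0,5); WM=−∞
i=3 t=5 v=1: → [5,10); WM=3
i=4 t=1 v=5: → [0,5); WM=3
i=5 t=5 v=3: → [5,10); WM=3
i=6 t=13 v=1: → [10,15); WM=3
i=7 t=16 v=1: → [15,20); WM=14; [0,5) fires=4 [5,10) fires=2
i=8 t=4 v=7: DROP (t<14-2); WM=14
i=9 t=10 v=6: DROP (t<14-2); WM=14
i=10 t=16 v=8: → [15,20); WM=14
i=11 t=18 v=1: → [15,20); WM=16; [10,15) fires=1
i=12 t=18 v=1: → [15,20); WM=16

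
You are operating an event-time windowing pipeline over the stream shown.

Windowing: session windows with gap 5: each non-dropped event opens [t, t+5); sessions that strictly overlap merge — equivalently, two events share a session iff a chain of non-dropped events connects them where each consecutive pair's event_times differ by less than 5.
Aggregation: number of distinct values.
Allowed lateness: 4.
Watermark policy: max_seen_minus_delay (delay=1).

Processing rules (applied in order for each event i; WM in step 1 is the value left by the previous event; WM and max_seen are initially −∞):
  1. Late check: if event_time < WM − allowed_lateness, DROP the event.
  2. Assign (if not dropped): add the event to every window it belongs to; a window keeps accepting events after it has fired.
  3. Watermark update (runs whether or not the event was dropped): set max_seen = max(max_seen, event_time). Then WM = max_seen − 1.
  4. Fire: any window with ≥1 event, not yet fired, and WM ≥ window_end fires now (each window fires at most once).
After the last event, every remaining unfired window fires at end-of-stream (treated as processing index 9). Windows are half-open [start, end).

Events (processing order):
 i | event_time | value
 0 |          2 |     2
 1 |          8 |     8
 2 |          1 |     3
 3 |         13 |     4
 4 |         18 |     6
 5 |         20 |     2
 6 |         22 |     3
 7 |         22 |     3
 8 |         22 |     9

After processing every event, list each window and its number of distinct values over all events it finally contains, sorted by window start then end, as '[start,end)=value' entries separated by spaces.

i=0 t=2 v=2: → [2,7); WM=1
i=1 t=8 v=8: → [8,13); WM=7
i=2 t=1 v=3: DROP (t<7-4); WM=7
i=3 t=13 v=4: → [13,18); WM=12
i=4 t=18 v=6: → [18,23); WM=17
i=5 t=20 v=2: → [18,25); WM=19
i=6 t=22 v=3: → [18,27); WM=21
i=7 t=22 v=3: → [18,27); WM=21
i=8 t=22 v=9: → [18,27); WM=21

[2,7)=1 [8,13)=1 [13,18)=1 [18,27)=4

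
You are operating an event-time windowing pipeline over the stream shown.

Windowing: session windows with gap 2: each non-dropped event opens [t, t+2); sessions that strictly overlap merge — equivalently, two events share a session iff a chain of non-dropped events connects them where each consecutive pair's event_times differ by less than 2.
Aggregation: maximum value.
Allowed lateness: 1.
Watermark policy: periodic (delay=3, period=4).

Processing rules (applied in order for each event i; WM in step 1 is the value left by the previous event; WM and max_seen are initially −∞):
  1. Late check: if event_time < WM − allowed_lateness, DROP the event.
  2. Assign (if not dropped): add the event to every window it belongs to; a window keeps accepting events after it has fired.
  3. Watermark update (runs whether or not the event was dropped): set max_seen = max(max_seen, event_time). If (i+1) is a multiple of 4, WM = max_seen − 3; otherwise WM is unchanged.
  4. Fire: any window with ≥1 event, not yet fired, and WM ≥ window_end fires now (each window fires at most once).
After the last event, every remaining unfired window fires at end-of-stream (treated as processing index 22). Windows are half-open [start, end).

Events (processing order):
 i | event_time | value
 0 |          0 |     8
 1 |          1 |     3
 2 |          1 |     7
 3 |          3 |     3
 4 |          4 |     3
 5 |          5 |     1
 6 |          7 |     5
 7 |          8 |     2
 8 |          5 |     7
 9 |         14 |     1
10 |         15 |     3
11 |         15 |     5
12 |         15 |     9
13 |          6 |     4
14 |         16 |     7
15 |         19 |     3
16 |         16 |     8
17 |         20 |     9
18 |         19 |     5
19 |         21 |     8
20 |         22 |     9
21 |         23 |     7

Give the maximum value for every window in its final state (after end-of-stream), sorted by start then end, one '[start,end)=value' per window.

[0,3)=8 [3,7)=7 [7,10)=5 [14,18)=9 [19,25)=9

i=0 t=0 v=8: → [0,2); WM=−∞
i=1 t=1 v=3: → [0,3); WM=−∞
i=2 t=1 v=7: → [0,3); WM=−∞
i=3 t=3 v=3: → [3,5); WM=0
i=4 t=4 v=3: → [3,6); WM=0
i=5 t=5 v=1: → [3,7); WM=0
i=6 t=7 v=5: → [7,9); WM=0
i=7 t=8 v=2: → [7,10); WM=5
i=8 t=5 v=7: → [3,7); WM=5
i=9 t=14 v=1: → [14,16); WM=5
i=10 t=15 v=3: → [14,17); WM=5
i=11 t=15 v=5: → [14,17); WM=12
i=12 t=15 v=9: → [14,17); WM=12
i=13 t=6 v=4: DROP (t<12-1); WM=12
i=14 t=16 v=7: → [14,18); WM=12
i=15 t=19 v=3: → [19,21); WM=16
i=16 t=16 v=8: → [14,18); WM=16
i=17 t=20 v=9: → [19,22); WM=16
i=18 t=19 v=5: → [19,22); WM=16
i=19 t=21 v=8: → [19,23); WM=18
i=20 t=22 v=9: → [19,24); WM=18
i=21 t=23 v=7: → [19,25); WM=18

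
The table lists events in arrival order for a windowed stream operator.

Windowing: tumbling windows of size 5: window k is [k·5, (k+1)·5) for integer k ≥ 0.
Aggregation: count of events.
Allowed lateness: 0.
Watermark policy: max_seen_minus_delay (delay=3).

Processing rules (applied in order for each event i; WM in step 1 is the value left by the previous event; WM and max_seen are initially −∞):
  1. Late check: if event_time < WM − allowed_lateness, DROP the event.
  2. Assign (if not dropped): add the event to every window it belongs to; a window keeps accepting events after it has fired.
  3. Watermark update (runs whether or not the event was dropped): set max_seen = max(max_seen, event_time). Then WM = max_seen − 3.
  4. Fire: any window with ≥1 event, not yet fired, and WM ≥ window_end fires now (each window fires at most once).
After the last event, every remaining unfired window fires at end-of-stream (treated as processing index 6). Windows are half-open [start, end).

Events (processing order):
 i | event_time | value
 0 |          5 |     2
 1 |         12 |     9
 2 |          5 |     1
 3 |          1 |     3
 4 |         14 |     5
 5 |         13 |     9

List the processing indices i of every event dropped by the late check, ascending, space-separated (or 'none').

i=0 t=5 v=2: → [5,10); WM=2
i=1 t=12 v=9: → [10,15); WM=9
i=2 t=5 v=1: DROP (t<9-0); WM=9
i=3 t=1 v=3: DROP (t<9-0); WM=9
i=4 t=14 v=5: → [10,15); WM=11; [5,10) fires=1
i=5 t=13 v=9: → [10,15); WM=11

2 3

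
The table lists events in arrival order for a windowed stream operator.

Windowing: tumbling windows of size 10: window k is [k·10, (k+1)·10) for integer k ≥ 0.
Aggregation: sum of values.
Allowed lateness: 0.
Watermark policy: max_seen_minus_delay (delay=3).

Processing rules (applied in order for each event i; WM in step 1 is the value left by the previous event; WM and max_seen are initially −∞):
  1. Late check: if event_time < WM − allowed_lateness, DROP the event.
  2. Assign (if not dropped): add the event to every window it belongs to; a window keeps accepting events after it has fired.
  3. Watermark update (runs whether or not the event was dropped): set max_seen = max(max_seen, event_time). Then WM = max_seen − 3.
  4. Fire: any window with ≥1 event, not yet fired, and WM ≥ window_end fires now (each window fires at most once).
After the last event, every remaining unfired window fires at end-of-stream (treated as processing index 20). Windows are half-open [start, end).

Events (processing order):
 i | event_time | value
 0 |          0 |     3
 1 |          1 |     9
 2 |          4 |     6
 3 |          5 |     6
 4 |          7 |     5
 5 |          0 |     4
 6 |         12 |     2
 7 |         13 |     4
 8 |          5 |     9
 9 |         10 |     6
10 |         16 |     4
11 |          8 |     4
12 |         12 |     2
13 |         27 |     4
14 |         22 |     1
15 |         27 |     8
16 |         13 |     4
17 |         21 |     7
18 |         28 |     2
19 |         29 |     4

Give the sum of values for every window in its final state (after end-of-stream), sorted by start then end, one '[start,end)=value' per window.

i=0 t=0 v=3: → [0,10); WM=-3
i=1 t=1 v=9: → [0,10); WM=-2
i=2 t=4 v=6: → [0,10); WM=1
i=3 t=5 v=6: → [0,10); WM=2
i=4 t=7 v=5: → [0,10); WM=4
i=5 t=0 v=4: DROP (t<4-0); WM=4
i=6 t=12 v=2: → [10,20); WM=9
i=7 t=13 v=4: → [10,20); WM=10; [0,10) fires=29
i=8 t=5 v=9: DROP (t<10-0); WM=10
i=9 t=10 v=6: → [10,20); WM=10
i=10 t=16 v=4: → [10,20); WM=13
i=11 t=8 v=4: DROP (t<13-0); WM=13
i=12 t=12 v=2: DROP (t<13-0); WM=13
i=13 t=27 v=4: → [20,30); WM=24; [10,20) fires=16
i=14 t=22 v=1: DROP (t<24-0); WM=24
i=15 t=27 v=8: → [20,30); WM=24
i=16 t=13 v=4: DROP (t<24-0); WM=24
i=17 t=21 v=7: DROP (t<24-0); WM=24
i=18 t=28 v=2: → [20,30); WM=25
i=19 t=29 v=4: → [20,30); WM=26

[0,10)=29 [10,20)=16 [20,30)=18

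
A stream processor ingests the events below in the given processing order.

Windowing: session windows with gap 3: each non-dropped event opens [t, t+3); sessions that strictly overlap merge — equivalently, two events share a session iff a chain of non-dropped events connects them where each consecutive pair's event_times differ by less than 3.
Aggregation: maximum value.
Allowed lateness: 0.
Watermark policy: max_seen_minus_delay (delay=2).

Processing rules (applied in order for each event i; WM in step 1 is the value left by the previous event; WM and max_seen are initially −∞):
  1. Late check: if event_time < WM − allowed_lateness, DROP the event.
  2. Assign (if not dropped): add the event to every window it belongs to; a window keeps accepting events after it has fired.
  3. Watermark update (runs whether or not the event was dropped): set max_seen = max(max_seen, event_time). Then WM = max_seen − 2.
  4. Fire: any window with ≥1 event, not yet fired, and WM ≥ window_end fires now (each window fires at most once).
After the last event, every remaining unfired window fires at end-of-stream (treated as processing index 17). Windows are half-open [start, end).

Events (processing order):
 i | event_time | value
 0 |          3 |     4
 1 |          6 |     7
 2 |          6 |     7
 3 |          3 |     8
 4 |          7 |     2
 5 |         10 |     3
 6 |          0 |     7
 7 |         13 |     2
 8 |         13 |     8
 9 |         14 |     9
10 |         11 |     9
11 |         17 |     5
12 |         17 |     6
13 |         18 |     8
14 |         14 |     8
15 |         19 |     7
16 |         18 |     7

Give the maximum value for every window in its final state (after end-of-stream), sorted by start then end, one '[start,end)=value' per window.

i=0 t=3 v=4: → [3,6); WM=1
i=1 t=6 v=7: → [6,9); WM=4
i=2 t=6 v=7: → [6,9); WM=4
i=3 t=3 v=8: DROP (t<4-0); WM=4
i=4 t=7 v=2: → [6,10); WM=5
i=5 t=10 v=3: → [10,13); WM=8
i=6 t=0 v=7: DROP (t<8-0); WM=8
i=7 t=13 v=2: → [13,16); WM=11
i=8 t=13 v=8: → [13,16); WM=11
i=9 t=14 v=9: → [13,17); WM=12
i=10 t=11 v=9: DROP (t<12-0); WM=12
i=11 t=17 v=5: → [17,20); WM=15
i=12 t=17 v=6: → [17,20); WM=15
i=13 t=18 v=8: → [17,21); WM=16
i=14 t=14 v=8: DROP (t<16-0); WM=16
i=15 t=19 v=7: → [17,22); WM=17
i=16 t=18 v=7: → [17,22); WM=17

[3,6)=4 [6,10)=7 [10,13)=3 [13,17)=9 [17,22)=8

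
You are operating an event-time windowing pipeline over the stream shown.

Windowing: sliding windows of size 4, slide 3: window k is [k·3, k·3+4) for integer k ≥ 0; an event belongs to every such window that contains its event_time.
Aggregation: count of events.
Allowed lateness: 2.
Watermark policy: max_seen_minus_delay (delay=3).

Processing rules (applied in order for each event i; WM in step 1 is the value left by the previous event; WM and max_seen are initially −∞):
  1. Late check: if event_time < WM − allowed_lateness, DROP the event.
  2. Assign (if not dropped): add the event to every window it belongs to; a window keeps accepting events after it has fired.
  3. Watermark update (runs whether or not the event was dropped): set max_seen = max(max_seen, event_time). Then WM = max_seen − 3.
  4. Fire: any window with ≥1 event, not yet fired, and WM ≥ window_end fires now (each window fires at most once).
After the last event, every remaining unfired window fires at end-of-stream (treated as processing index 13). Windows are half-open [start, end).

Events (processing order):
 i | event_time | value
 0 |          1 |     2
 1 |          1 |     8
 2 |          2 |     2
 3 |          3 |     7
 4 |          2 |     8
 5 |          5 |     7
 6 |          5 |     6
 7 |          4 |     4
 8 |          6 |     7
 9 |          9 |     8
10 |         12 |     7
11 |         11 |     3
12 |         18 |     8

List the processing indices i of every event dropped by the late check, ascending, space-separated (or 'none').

none

i=0 t=1 v=2: → [0,4); WM=-2
i=1 t=1 v=8: → [0,4); WM=-2
i=2 t=2 v=2: → [0,4); WM=-1
i=3 t=3 v=7: → [3,7),[0,4); WM=0
i=4 t=2 v=8: → [0,4); WM=0
i=5 t=5 v=7: → [3,7); WM=2
i=6 t=5 v=6: → [3,7); WM=2
i=7 t=4 v=4: → [3,7); WM=2
i=8 t=6 v=7: → [6,10),[3,7); WM=3
i=9 t=9 v=8: → [9,13),[6,10); WM=6; [0,4) fires=5
i=10 t=12 v=7: → [12,16),[9,13); WM=9; [3,7) fires=5
i=11 t=11 v=3: → [9,13); WM=9
i=12 t=18 v=8: → [18,22),[15,19); WM=15; [6,10) fires=2 [9,13) fires=3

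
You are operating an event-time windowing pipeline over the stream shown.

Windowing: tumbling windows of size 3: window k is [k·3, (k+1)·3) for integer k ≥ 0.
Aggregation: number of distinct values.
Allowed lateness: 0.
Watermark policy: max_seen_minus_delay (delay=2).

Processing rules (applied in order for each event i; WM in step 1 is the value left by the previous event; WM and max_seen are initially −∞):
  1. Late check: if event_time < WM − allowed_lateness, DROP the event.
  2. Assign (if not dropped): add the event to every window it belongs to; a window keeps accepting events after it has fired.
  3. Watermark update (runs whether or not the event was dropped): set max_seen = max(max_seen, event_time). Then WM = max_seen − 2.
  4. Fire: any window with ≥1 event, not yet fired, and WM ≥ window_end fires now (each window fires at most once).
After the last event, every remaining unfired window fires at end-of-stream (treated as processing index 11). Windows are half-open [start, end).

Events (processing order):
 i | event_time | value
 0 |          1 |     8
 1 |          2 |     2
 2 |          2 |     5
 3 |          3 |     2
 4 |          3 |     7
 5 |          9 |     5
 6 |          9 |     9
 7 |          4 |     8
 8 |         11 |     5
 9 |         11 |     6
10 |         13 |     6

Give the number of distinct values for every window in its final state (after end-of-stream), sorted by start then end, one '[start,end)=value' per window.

[0,3)=3 [3,6)=2 [9,12)=3 [12,15)=1

i=0 t=1 v=8: → [0,3); WM=-1
i=1 t=2 v=2: → [0,3); WM=0
i=2 t=2 v=5: → [0,3); WM=0
i=3 t=3 v=2: → [3,6); WM=1
i=4 t=3 v=7: → [3,6); WM=1
i=5 t=9 v=5: → [9,12); WM=7; [0,3) fires=3 [3,6) fires=2
i=6 t=9 v=9: → [9,12); WM=7
i=7 t=4 v=8: DROP (t<7-0); WM=7
i=8 t=11 v=5: → [9,12); WM=9
i=9 t=11 v=6: → [9,12); WM=9
i=10 t=13 v=6: → [12,15); WM=11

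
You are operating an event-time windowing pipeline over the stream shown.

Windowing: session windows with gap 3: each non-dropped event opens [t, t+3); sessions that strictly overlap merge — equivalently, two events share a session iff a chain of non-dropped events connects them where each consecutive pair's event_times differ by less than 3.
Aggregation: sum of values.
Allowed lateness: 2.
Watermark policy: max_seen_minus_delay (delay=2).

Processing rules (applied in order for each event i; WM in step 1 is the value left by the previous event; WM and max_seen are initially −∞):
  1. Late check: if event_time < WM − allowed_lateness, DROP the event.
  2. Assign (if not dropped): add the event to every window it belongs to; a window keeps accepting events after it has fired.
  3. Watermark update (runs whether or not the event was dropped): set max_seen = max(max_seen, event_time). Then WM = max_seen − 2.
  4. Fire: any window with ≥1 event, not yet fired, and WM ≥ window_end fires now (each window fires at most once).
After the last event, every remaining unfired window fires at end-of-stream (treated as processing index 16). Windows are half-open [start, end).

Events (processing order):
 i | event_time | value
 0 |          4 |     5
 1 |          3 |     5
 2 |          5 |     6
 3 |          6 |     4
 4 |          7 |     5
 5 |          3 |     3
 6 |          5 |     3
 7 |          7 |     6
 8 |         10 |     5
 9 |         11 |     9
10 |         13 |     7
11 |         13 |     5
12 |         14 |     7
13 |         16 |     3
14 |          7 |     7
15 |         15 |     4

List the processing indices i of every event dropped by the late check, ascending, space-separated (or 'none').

14

i=0 t=4 v=5: → [4,7); WM=2
i=1 t=3 v=5: → [3,7); WM=2
i=2 t=5 v=6: → [3,8); WM=3
i=3 t=6 v=4: → [3,9); WM=4
i=4 t=7 v=5: → [3,10); WM=5
i=5 t=3 v=3: → [3,10); WM=5
i=6 t=5 v=3: → [3,10); WM=5
i=7 t=7 v=6: → [3,10); WM=5
i=8 t=10 v=5: → [10,13); WM=8
i=9 t=11 v=9: → [10,14); WM=9
i=10 t=13 v=7: → [10,16); WM=11
i=11 t=13 v=5: → [10,16); WM=11
i=12 t=14 v=7: → [10,17); WM=12
i=13 t=16 v=3: → [10,19); WM=14
i=14 t=7 v=7: DROP (t<14-2); WM=14
i=15 t=15 v=4: → [10,19); WM=14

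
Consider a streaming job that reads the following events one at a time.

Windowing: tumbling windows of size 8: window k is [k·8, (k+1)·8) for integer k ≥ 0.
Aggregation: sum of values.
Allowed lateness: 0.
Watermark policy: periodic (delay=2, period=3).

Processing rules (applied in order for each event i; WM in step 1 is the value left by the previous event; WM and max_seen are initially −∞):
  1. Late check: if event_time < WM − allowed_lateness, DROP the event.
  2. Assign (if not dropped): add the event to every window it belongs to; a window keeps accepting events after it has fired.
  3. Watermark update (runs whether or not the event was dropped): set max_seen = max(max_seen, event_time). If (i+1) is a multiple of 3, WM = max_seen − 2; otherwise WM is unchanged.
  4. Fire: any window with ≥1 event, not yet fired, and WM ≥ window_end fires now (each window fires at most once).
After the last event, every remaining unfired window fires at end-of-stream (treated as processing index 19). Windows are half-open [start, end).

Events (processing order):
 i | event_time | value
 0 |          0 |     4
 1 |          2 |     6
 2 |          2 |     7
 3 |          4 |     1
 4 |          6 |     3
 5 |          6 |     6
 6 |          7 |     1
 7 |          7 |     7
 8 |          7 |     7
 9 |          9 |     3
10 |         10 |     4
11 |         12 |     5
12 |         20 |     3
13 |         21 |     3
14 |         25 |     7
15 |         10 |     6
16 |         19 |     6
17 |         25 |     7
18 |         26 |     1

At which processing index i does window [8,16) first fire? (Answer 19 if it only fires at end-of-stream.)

i=0 t=0 v=4: → [0,8); WM=−∞
i=1 t=2 v=6: → [0,8); WM=−∞
i=2 t=2 v=7: → [0,8); WM=0
i=3 t=4 v=1: → [0,8); WM=0
i=4 t=6 v=3: → [0,8); WM=0
i=5 t=6 v=6: → [0,8); WM=4
i=6 t=7 v=1: → [0,8); WM=4
i=7 t=7 v=7: → [0,8); WM=4
i=8 t=7 v=7: → [0,8); WM=5
i=9 t=9 v=3: → [8,16); WM=5
i=10 t=10 v=4: → [8,16); WM=5
i=11 t=12 v=5: → [8,16); WM=10; [0,8) fires=42
i=12 t=20 v=3: → [16,24); WM=10
i=13 t=21 v=3: → [16,24); WM=10
i=14 t=25 v=7: → [24,32); WM=23; [8,16) fires=12
i=15 t=10 v=6: DROP (t<23-0); WM=23
i=16 t=19 v=6: DROP (t<23-0); WM=23
i=17 t=25 v=7: → [24,32); WM=23
i=18 t=26 v=1: → [24,32); WM=23

14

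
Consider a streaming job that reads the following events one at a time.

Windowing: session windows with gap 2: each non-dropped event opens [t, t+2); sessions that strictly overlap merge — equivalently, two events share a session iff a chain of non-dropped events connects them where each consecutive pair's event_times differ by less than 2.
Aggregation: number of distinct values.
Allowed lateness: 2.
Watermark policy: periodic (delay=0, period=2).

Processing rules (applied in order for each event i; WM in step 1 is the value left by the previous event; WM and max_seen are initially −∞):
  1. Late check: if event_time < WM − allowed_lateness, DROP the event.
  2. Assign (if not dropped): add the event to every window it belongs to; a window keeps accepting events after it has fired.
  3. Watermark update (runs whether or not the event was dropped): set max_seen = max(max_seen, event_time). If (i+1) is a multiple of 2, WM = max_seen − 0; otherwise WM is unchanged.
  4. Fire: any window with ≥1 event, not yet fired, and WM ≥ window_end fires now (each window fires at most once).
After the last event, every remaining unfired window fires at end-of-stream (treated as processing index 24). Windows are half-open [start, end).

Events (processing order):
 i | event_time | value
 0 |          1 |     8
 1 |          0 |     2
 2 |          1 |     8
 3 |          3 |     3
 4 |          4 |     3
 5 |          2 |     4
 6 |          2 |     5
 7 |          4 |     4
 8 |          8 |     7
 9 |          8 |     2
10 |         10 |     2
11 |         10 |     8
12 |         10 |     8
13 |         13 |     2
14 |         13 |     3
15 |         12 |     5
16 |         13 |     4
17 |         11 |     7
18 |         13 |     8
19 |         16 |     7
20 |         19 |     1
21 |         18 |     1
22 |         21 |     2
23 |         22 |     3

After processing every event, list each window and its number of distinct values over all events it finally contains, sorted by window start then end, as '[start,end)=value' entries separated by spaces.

i=0 t=1 v=8: → [1,3); WM=−∞
i=1 t=0 v=2: → [0,3); WM=1
i=2 t=1 v=8: → [0,3); WM=1
i=3 t=3 v=3: → [3,5); WM=3
i=4 t=4 v=3: → [3,6); WM=3
i=5 t=2 v=4: → [0,6); WM=4
i=6 t=2 v=5: → [0,6); WM=4
i=7 t=4 v=4: → [0,6); WM=4
i=8 t=8 v=7: → [8,10); WM=4
i=9 t=8 v=2: → [8,10); WM=8
i=10 t=10 v=2: → [10,12); WM=8
i=11 t=10 v=8: → [10,12); WM=10
i=12 t=10 v=8: → [10,12); WM=10
i=13 t=13 v=2: → [13,15); WM=13
i=14 t=13 v=3: → [13,15); WM=13
i=15 t=12 v=5: → [12,15); WM=13
i=16 t=13 v=4: → [12,15); WM=13
i=17 t=11 v=7: → [10,15); WM=13
i=18 t=13 v=8: → [10,15); WM=13
i=19 t=16 v=7: → [16,18); WM=16
i=20 t=19 v=1: → [19,21); WM=16
i=21 t=18 v=1: → [18,21); WM=19
i=22 t=21 v=2: → [21,23); WM=19
i=23 t=22 v=3: → [21,24); WM=22

[0,6)=5 [8,10)=2 [10,15)=6 [16,18)=1 [18,21)=1 [21,24)=2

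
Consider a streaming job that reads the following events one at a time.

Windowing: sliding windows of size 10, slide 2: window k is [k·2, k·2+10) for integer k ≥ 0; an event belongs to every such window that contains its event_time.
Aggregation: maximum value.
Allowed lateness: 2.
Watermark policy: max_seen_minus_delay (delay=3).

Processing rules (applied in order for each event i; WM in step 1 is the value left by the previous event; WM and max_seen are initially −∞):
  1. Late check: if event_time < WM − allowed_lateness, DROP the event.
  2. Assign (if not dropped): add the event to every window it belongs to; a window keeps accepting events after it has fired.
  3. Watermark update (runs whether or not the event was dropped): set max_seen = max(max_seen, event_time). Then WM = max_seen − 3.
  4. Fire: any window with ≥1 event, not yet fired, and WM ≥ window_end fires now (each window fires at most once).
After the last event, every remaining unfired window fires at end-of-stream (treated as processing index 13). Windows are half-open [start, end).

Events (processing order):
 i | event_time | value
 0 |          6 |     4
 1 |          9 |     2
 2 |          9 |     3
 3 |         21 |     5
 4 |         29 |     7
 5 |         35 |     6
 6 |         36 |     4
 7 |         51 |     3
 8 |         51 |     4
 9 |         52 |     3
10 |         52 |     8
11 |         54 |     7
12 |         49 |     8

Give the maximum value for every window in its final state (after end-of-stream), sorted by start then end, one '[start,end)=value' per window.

[0,10)=4 [2,12)=4 [4,14)=4 [6,16)=4 [8,18)=3 [12,22)=5 [14,24)=5 [16,26)=5 [18,28)=5 [20,30)=7 [22,32)=7 [24,34)=7 [26,36)=7 [28,38)=7 [30,40)=6 [32,42)=6 [34,44)=6 [36,46)=4 [40,50)=8 [42,52)=8 [44,54)=8 [46,56)=8 [48,58)=8 [50,60)=8 [52,62)=8 [54,64)=7

i=0 t=6 v=4: → [6,16),[4,14),[2,12),[0,10); WM=3
i=1 t=9 v=2: → [8,18),[6,16),[4,14),[2,12),[0,10); WM=6
i=2 t=9 v=3: → [8,18),[6,16),[4,14),[2,12),[0,10); WM=6
i=3 t=21 v=5: → [20,30),[18,28),[16,26),[14,24),[12,22); WM=18; [0,10) fires=4 [2,12) fires=4 [4,14) fires=4 [6,16) fires=4 [8,18) fires=3
i=4 t=29 v=7: → [28,38),[26,36),[24,34),[22,32),[20,30); WM=26; [12,22) fires=5 [14,24) fires=5 [16,26) fires=5
i=5 t=35 v=6: → [34,44),[32,42),[30,40),[28,38),[26,36); WM=32; [18,28) fires=5 [20,30) fires=7 [22,32) fires=7
i=6 t=36 v=4: → [36,46),[34,44),[32,42),[30,40),[28,38); WM=33
i=7 t=51 v=3: → [50,60),[48,58),[46,56),[44,54),[42,52); WM=48; [24,34) fires=7 [26,36) fires=7 [28,38) fires=7 [30,40) fires=6 [32,42) fires=6 [34,44) fires=6 [36,46) fires=4
i=8 t=51 v=4: → [50,60),[48,58),[46,56),[44,54),[42,52); WM=48
i=9 t=52 v=3: → [52,62),[50,60),[48,58),[46,56),[44,54); WM=49
i=10 t=52 v=8: → [52,62),[50,60),[48,58),[46,56),[44,54); WM=49
i=11 t=54 v=7: → [54,64),[52,62),[50,60),[48,58),[46,56); WM=51
i=12 t=49 v=8: → [48,58),[46,56),[44,54),[42,52),[40,50); WM=51; [40,50) fires=8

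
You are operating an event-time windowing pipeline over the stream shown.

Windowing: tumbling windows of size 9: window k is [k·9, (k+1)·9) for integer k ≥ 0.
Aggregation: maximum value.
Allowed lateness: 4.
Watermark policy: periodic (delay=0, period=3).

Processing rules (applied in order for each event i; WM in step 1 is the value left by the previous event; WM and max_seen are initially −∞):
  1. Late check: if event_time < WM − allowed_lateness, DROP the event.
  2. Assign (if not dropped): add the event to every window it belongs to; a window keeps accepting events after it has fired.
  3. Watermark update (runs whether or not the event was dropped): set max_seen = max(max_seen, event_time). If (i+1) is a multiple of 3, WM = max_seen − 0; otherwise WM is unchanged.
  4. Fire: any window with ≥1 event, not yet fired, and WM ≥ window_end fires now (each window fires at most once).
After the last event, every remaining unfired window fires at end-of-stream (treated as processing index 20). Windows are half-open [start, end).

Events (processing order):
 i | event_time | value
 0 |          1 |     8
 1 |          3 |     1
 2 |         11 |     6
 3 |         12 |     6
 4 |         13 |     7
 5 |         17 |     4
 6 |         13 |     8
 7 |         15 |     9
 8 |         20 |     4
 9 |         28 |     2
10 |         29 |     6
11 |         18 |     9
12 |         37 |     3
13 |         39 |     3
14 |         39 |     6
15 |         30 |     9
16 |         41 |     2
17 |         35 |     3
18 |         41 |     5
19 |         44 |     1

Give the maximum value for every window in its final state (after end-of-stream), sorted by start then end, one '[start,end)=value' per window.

[0,9)=8 [9,18)=9 [18,27)=9 [27,36)=6 [36,45)=6

i=0 t=1 v=8: → [0,9); WM=−∞
i=1 t=3 v=1: → [0,9); WM=−∞
i=2 t=11 v=6: → [9,18); WM=11; [0,9) fires=8
i=3 t=12 v=6: → [9,18); WM=11
i=4 t=13 v=7: → [9,18); WM=11
i=5 t=17 v=4: → [9,18); WM=17
i=6 t=13 v=8: → [9,18); WM=17
i=7 t=15 v=9: → [9,18); WM=17
i=8 t=20 v=4: → [18,27); WM=20; [9,18) fires=9
i=9 t=28 v=2: → [27,36); WM=20
i=10 t=29 v=6: → [27,36); WM=20
i=11 t=18 v=9: → [18,27); WM=29; [18,27) fires=9
i=12 t=37 v=3: → [36,45); WM=29
i=13 t=39 v=3: → [36,45); WM=29
i=14 t=39 v=6: → [36,45); WM=39; [27,36) fires=6
i=15 t=30 v=9: DROP (t<39-4); WM=39
i=16 t=41 v=2: → [36,45); WM=39
i=17 t=35 v=3: → [27,36); WM=41
i=18 t=41 v=5: → [36,45); WM=41
i=19 t=44 v=1: → [36,45); WM=41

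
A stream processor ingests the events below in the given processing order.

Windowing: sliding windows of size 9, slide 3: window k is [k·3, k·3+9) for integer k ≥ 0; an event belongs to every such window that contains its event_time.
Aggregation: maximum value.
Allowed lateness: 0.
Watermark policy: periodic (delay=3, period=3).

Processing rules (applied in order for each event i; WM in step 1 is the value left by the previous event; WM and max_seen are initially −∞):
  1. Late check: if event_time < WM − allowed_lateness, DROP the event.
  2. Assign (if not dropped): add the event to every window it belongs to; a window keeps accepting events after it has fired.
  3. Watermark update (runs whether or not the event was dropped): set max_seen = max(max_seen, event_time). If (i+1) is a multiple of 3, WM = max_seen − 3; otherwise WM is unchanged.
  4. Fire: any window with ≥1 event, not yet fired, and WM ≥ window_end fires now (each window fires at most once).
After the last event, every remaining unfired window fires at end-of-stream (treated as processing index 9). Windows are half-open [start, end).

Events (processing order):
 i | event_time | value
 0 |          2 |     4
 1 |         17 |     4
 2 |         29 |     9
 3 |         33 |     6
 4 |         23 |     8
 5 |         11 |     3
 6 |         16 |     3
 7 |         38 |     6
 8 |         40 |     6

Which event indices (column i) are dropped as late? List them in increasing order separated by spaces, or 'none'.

4 5 6

i=0 t=2 v=4: → [0,9); WM=−∞
i=1 t=17 v=4: → [15,24),[12,21),[9,18); WM=−∞
i=2 t=29 v=9: → [27,36),[24,33),[21,30); WM=26; [0,9) fires=4 [9,18) fires=4 [12,21) fires=4 [15,24) fires=4
i=3 t=33 v=6: → [33,42),[30,39),[27,36); WM=26
i=4 t=23 v=8: DROP (t<26-0); WM=26
i=5 t=11 v=3: DROP (t<26-0); WM=30; [21,30) fires=9
i=6 t=16 v=3: DROP (t<30-0); WM=30
i=7 t=38 v=6: → [36,45),[33,42),[30,39); WM=30
i=8 t=40 v=6: → [39,48),[36,45),[33,42); WM=37; [24,33) fires=9 [27,36) fires=9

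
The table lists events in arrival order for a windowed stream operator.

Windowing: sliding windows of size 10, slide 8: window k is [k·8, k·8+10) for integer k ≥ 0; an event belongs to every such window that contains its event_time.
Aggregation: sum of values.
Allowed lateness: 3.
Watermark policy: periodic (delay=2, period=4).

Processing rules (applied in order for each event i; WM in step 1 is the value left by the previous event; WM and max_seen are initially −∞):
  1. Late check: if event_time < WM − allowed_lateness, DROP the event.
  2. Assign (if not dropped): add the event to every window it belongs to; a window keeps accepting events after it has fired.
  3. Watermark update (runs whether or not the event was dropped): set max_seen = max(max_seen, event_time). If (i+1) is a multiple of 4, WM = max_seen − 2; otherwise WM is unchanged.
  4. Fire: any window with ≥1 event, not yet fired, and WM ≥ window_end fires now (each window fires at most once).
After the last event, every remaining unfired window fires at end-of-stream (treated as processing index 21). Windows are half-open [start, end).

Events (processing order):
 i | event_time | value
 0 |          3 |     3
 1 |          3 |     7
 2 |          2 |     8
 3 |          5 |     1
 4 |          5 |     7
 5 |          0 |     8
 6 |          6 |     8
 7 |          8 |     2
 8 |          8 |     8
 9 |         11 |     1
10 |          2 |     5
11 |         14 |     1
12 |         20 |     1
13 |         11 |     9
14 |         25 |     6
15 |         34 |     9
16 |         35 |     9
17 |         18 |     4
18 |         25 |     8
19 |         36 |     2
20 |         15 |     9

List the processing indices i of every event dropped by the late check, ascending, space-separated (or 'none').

i=0 t=3 v=3: → [0,10); WM=−∞
i=1 t=3 v=7: → [0,10); WM=−∞
i=2 t=2 v=8: → [0,10); WM=−∞
i=3 t=5 v=1: → [0,10); WM=3
i=4 t=5 v=7: → [0,10); WM=3
i=5 t=0 v=8: → [0,10); WM=3
i=6 t=6 v=8: → [0,10); WM=3
i=7 t=8 v=2: → [8,18),[0,10); WM=6
i=8 t=8 v=8: → [8,18),[0,10); WM=6
i=9 t=11 v=1: → [8,18); WM=6
i=10 t=2 v=5: DROP (t<6-3); WM=6
i=11 t=14 v=1: → [8,18); WM=12; [0,10) fires=52
i=12 t=20 v=1: → [16,26); WM=12
i=13 t=11 v=9: → [8,18); WM=12
i=14 t=25 v=6: → [24,34),[16,26); WM=12
i=15 t=34 v=9: → [32,42); WM=32; [8,18) fires=21 [16,26) fires=7
i=16 t=35 v=9: → [32,42); WM=32
i=17 t=18 v=4: DROP (t<32-3); WM=32
i=18 t=25 v=8: DROP (t<32-3); WM=32
i=19 t=36 v=2: → [32,42); WM=34; [24,34) fires=6
i=20 t=15 v=9: DROP (t<34-3); WM=34

10 17 18 20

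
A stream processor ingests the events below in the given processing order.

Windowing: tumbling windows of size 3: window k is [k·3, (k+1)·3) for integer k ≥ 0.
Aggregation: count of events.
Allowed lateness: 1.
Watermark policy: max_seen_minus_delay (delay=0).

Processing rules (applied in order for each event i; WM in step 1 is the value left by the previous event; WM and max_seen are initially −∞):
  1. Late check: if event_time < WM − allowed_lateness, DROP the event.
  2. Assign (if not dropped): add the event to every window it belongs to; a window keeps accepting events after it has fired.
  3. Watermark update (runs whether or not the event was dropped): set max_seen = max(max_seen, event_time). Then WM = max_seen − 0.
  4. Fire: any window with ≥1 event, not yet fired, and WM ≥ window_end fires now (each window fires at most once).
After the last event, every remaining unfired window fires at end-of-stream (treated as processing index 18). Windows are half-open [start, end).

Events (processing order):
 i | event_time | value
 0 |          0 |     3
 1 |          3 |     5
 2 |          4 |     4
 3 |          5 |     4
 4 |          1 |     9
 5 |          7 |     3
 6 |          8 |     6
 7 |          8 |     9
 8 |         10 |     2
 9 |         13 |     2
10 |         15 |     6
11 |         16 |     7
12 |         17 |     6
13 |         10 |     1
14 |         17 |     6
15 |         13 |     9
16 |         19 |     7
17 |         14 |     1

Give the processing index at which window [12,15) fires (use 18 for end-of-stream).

10

i=0 t=0 v=3: → [0,3); WM=0
i=1 t=3 v=5: → [3,6); WM=3; [0,3) fires=1
i=2 t=4 v=4: → [3,6); WM=4
i=3 t=5 v=4: → [3,6); WM=5
i=4 t=1 v=9: DROP (t<5-1); WM=5
i=5 t=7 v=3: → [6,9); WM=7; [3,6) fires=3
i=6 t=8 v=6: → [6,9); WM=8
i=7 t=8 v=9: → [6,9); WM=8
i=8 t=10 v=2: → [9,12); WM=10; [6,9) fires=3
i=9 t=13 v=2: → [12,15); WM=13; [9,12) fires=1
i=10 t=15 v=6: → [15,18); WM=15; [12,15) fires=1
i=11 t=16 v=7: → [15,18); WM=16
i=12 t=17 v=6: → [15,18); WM=17
i=13 t=10 v=1: DROP (t<17-1); WM=17
i=14 t=17 v=6: → [15,18); WM=17
i=15 t=13 v=9: DROP (t<17-1); WM=17
i=16 t=19 v=7: → [18,21); WM=19; [15,18) fires=4
i=17 t=14 v=1: DROP (t<19-1); WM=19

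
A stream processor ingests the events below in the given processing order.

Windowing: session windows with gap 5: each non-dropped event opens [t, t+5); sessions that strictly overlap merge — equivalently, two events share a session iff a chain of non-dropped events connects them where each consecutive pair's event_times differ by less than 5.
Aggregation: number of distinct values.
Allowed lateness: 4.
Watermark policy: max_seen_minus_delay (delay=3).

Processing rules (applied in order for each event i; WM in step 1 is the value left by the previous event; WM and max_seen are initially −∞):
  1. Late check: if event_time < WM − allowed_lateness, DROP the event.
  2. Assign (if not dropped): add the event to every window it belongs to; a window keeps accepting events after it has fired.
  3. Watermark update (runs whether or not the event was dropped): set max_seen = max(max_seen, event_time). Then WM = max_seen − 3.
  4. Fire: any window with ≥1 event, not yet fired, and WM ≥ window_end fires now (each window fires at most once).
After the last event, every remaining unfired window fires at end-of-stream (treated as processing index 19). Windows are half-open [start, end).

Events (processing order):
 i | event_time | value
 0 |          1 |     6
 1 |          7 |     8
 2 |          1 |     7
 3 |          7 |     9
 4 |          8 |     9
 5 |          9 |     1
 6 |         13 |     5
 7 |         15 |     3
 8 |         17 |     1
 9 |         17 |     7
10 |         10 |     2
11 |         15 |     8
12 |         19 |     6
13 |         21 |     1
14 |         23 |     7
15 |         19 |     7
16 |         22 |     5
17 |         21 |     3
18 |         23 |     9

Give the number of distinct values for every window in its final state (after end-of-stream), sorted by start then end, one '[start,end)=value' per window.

[1,6)=2 [7,28)=8

i=0 t=1 v=6: → [1,6); WM=-2
i=1 t=7 v=8: → [7,12); WM=4
i=2 t=1 v=7: → [1,6); WM=4
i=3 t=7 v=9: → [7,12); WM=4
i=4 t=8 v=9: → [7,13); WM=5
i=5 t=9 v=1: → [7,14); WM=6
i=6 t=13 v=5: → [7,18); WM=10
i=7 t=15 v=3: → [7,20); WM=12
i=8 t=17 v=1: → [7,22); WM=14
i=9 t=17 v=7: → [7,22); WM=14
i=10 t=10 v=2: → [7,22); WM=14
i=11 t=15 v=8: → [7,22); WM=14
i=12 t=19 v=6: → [7,24); WM=16
i=13 t=21 v=1: → [7,26); WM=18
i=14 t=23 v=7: → [7,28); WM=20
i=15 t=19 v=7: → [7,28); WM=20
i=16 t=22 v=5: → [7,28); WM=20
i=17 t=21 v=3: → [7,28); WM=20
i=18 t=23 v=9: → [7,28); WM=20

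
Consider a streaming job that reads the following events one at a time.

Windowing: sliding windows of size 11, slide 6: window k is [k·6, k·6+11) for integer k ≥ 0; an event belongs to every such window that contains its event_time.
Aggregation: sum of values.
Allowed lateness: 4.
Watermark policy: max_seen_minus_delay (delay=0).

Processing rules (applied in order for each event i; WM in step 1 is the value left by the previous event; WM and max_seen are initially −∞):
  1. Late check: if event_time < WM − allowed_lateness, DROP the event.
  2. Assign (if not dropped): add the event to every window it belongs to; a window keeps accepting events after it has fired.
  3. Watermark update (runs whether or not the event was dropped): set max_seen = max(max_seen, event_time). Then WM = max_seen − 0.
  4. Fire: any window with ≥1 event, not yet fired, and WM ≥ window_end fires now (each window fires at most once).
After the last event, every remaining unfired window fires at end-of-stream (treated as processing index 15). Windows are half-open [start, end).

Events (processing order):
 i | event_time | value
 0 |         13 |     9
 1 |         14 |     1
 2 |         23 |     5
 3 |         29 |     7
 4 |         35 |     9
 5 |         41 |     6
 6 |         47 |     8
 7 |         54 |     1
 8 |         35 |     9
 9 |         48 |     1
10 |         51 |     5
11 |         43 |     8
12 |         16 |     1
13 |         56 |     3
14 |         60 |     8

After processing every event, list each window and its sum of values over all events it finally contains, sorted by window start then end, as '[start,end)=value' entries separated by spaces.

[6,17)=10 [12,23)=10 [18,29)=5 [24,35)=7 [30,41)=9 [36,47)=6 [42,53)=13 [48,59)=9 [54,65)=12 [60,71)=8

i=0 t=13 v=9: → [12,23),[6,17); WM=13
i=1 t=14 v=1: → [12,23),[6,17); WM=14
i=2 t=23 v=5: → [18,29); WM=23; [6,17) fires=10 [12,23) fires=10
i=3 t=29 v=7: → [24,35); WM=29; [18,29) fires=5
i=4 t=35 v=9: → [30,41); WM=35; [24,35) fires=7
i=5 t=41 v=6: → [36,47); WM=41; [30,41) fires=9
i=6 t=47 v=8: → [42,53); WM=47; [36,47) fires=6
i=7 t=54 v=1: → [54,65),[48,59); WM=54; [42,53) fires=8
i=8 t=35 v=9: DROP (t<54-4); WM=54
i=9 t=48 v=1: DROP (t<54-4); WM=54
i=10 t=51 v=5: → [48,59),[42,53); WM=54
i=11 t=43 v=8: DROP (t<54-4); WM=54
i=12 t=16 v=1: DROP (t<54-4); WM=54
i=13 t=56 v=3: → [54,65),[48,59); WM=56
i=14 t=60 v=8: → [60,71),[54,65); WM=60; [48,59) fires=9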